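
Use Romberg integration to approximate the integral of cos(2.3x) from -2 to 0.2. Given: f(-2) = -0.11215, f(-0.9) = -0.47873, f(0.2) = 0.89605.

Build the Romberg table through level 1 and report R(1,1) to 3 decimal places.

-0.415

R(0,0) (trapezoid, 1 panel, h=2.2000): 0.86229
R(1,0) (trapezoid, 2 panels, h=1.1000): -0.09546
R(1,1) = -0.09546 + (-0.09546 − 0.86229)/3 = -0.41471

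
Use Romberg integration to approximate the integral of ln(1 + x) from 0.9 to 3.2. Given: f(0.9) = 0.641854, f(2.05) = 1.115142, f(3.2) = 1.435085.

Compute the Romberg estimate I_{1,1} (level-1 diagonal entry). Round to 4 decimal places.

2.5060

I_{0,0} (trapezoid, 1 panel, h=2.3000): 2.388480
I_{1,0} (trapezoid, 2 panels, h=1.1500): 2.476653
I_{1,1} = 2.476653 + (2.476653 − 2.388480)/3 = 2.506044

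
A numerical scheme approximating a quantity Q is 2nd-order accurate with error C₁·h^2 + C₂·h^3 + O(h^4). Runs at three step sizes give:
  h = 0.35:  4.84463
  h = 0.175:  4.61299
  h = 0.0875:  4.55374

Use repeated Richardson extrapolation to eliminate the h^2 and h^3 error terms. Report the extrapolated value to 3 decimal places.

4.534

First eliminate the h^2 term (factor 2^2 = 4):
  B₁ = (4·4.61299 − 4.84463)/3 = 4.53578
  B₂ = (4·4.55374 − 4.61299)/3 = 4.53399
Then eliminate the h^3 term (factor 2^3 = 8):
  (8·4.53399 − 4.53578)/7 = 4.53373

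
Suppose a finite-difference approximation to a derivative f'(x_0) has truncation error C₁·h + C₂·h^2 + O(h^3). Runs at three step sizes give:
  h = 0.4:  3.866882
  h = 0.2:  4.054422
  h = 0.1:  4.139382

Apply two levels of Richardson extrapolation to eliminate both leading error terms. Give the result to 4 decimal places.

First eliminate the h term (factor 2^1 = 2):
  B₁ = (2·4.054422 − 3.866882)/1 = 4.241962
  B₂ = (2·4.139382 − 4.054422)/1 = 4.224342
Then eliminate the h^2 term (factor 2^2 = 4):
  (4·4.224342 − 4.241962)/3 = 4.218469

4.2185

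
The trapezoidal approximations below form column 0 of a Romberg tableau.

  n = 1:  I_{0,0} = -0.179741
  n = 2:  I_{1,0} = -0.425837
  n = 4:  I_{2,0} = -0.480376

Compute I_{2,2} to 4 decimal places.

-0.4979

Richardson extrapolation on the trapezoidal column (denominator 4−1=3):
I_{1,1} = -0.425837 + (-0.425837 − (-0.179741))/3 = -0.507869
I_{2,1} = (4·(-0.480376) − (-0.425837)) / 3 = -0.498556
I_{2,2} = (16·(-0.498556) − (-0.507869)) / 15 = -0.497935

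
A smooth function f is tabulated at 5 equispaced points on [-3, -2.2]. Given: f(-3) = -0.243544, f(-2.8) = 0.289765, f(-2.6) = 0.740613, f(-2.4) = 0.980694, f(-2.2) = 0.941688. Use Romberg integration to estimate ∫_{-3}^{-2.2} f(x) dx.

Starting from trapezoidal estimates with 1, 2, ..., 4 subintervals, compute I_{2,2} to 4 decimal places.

I_{0,0} (trapezoid, 1 panel, h=0.8000): 0.279258
I_{1,0} (trapezoid, 2 panels, h=0.4000): 0.435874
I_{2,0} (trapezoid, 4 panels, h=0.2000): 0.472029
I_{1,1} = 0.435874 + (0.435874 − 0.279258)/3 = 0.488079
I_{2,1} = 0.472029 + (0.472029 − 0.435874)/3 = 0.484081
I_{2,2} = 0.484081 + (0.484081 − 0.488079)/15 = 0.483814

0.4838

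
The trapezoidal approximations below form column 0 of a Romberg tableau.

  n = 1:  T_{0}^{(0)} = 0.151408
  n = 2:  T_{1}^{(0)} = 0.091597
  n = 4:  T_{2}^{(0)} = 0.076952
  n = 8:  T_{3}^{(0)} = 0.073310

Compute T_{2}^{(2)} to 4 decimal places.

Richardson extrapolation on the trapezoidal column (denominator 4−1=3):
T_{1}^{(1)} = 0.091597 + (0.091597 − 0.151408)/3 = 0.071660
T_{2}^{(1)} = 0.076952 + (0.076952 − 0.091597)/3 = 0.072070
T_{2}^{(2)} = (16·0.072070 − 0.071660) / 15 = 0.072097
(Column j=1 coincides with Simpson's rule on the same nodes.)

0.0721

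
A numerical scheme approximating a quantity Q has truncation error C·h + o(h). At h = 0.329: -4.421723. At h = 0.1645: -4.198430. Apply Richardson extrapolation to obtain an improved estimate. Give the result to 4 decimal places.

Extrapolated value = (2·A(h/2) − A(h)) / (2 − 1)
= (2·(-4.198430) − (-4.421723)) / 1
= -3.975137 / 1 = -3.975137

-3.9751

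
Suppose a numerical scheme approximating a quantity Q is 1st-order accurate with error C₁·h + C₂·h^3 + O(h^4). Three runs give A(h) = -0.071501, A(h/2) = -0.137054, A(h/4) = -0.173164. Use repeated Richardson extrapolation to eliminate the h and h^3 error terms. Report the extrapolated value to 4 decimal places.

-0.2102

First eliminate the h term (factor 2^1 = 2):
  B₁ = (2·(-0.137054) − (-0.071501))/1 = -0.202607
  B₂ = (2·(-0.173164) − (-0.137054))/1 = -0.209274
Then eliminate the h^3 term (factor 2^3 = 8):
  (8·(-0.209274) − (-0.202607))/7 = -0.210226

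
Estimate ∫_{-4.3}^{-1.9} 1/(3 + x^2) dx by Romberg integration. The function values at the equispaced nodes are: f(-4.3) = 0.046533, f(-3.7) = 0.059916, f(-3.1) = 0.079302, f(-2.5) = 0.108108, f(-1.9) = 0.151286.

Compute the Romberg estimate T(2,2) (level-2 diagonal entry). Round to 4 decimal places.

T(0,0) (trapezoid, 1 panel, h=2.4000): 0.237383
T(1,0) (trapezoid, 2 panels, h=1.2000): 0.213854
T(2,0) (trapezoid, 4 panels, h=0.6000): 0.207741
T(1,1) = 0.213854 + (0.213854 − 0.237383)/3 = 0.206011
T(2,1) = 0.207741 + (0.207741 − 0.213854)/3 = 0.205703
T(2,2) = 0.205703 + (0.205703 − 0.206011)/15 = 0.205682

0.2057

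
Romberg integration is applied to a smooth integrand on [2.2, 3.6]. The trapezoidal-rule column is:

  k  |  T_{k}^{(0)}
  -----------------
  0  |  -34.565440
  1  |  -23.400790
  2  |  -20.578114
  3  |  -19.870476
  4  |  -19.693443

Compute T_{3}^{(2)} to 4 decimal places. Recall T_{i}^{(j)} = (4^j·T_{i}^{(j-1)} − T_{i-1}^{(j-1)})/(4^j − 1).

Richardson extrapolation on the trapezoidal column (denominator 4−1=3):
T_{2}^{(1)} = (4·(-20.578114) − (-23.400790)) / 3 = -19.637222
T_{3}^{(1)} = (4·(-19.870476) − (-20.578114)) / 3 = -19.634597
T_{3}^{(2)} = -19.634597 + (-19.634597 − (-19.637222))/15 = -19.634422

-19.6344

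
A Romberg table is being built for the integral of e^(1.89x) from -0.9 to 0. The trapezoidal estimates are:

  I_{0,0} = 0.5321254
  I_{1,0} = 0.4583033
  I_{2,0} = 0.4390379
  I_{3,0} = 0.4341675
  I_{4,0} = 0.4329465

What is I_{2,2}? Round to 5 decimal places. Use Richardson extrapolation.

Richardson extrapolation on the trapezoidal column (denominator 4−1=3):
I_{1,1} = (4·0.4583033 − 0.5321254) / 3 = 0.4336959
I_{2,1} = 0.4390379 + (0.4390379 − 0.4583033)/3 = 0.4326161
I_{2,2} = 0.4326161 + (0.4326161 − 0.4336959)/15 = 0.4325441

0.43254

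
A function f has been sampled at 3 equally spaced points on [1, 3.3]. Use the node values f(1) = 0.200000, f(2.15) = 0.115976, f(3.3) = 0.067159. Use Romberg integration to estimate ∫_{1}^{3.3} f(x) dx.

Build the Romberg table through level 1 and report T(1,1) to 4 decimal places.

0.2802

T(0,0) (trapezoid, 1 panel, h=2.3000): 0.307233
T(1,0) (trapezoid, 2 panels, h=1.1500): 0.286989
T(1,1) = 0.286989 + (0.286989 − 0.307233)/3 = 0.280241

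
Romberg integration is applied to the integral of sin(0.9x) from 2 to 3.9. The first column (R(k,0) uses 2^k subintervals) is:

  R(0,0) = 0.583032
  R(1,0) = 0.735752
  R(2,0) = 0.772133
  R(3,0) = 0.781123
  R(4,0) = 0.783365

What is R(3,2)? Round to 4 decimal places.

R(2,1) = 0.772133 + (0.772133 − 0.735752)/3 = 0.784260
R(3,1) = 0.781123 + (0.781123 − 0.772133)/3 = 0.784120
R(3,2) = 0.784120 + (0.784120 − 0.784260)/15 = 0.784111

0.7841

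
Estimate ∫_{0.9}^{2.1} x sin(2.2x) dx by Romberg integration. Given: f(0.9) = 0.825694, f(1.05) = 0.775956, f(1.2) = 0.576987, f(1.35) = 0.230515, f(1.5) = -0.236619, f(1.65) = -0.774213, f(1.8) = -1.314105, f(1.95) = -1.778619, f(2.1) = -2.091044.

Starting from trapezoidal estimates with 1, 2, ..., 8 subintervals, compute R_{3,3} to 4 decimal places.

R_{0,0} (trapezoid, 1 panel, h=1.2000): -0.759210
R_{1,0} (trapezoid, 2 panels, h=0.6000): -0.521576
R_{2,0} (trapezoid, 4 panels, h=0.3000): -0.481924
R_{3,0} (trapezoid, 8 panels, h=0.1500): -0.472916
R_{1,1} = -0.521576 + (-0.521576 − (-0.759210))/3 = -0.442365
R_{2,1} = -0.481924 + (-0.481924 − (-0.521576))/3 = -0.468707
R_{3,1} = -0.472916 + (-0.472916 − (-0.481924))/3 = -0.469913
R_{2,2} = -0.468707 + (-0.468707 − (-0.442365))/15 = -0.470463
R_{3,2} = -0.469913 + (-0.469913 − (-0.468707))/15 = -0.469993
R_{3,3} = -0.469993 + (-0.469993 − (-0.470463))/63 = -0.469986

-0.4700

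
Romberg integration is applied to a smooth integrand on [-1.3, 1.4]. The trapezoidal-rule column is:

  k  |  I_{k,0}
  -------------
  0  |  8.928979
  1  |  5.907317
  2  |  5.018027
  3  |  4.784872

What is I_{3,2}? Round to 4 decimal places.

4.7062

I_{2,1} = (4·5.018027 − 5.907317) / 3 = 4.721597
I_{3,1} = 4.784872 + (4.784872 − 5.018027)/3 = 4.707154
I_{3,2} = 4.707154 + (4.707154 − 4.721597)/15 = 4.706191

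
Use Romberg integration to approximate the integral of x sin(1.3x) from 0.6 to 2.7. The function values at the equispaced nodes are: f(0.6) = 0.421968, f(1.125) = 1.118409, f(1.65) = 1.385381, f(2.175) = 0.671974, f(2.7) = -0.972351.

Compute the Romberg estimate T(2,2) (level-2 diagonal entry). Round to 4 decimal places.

1.6348

T(0,0) (trapezoid, 1 panel, h=2.1000): -0.577902
T(1,0) (trapezoid, 2 panels, h=1.0500): 1.165699
T(2,0) (trapezoid, 4 panels, h=0.5250): 1.522801
T(1,1) = 1.165699 + (1.165699 − (-0.577902))/3 = 1.746899
T(2,1) = 1.522801 + (1.522801 − 1.165699)/3 = 1.641835
T(2,2) = 1.641835 + (1.641835 − 1.746899)/15 = 1.634831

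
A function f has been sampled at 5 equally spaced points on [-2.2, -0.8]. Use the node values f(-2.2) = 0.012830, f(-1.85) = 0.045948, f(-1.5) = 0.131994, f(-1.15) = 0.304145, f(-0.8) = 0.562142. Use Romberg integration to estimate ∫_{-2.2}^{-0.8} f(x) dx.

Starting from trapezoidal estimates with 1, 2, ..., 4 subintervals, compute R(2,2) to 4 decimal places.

R(0,0) (trapezoid, 1 panel, h=1.4000): 0.402480
R(1,0) (trapezoid, 2 panels, h=0.7000): 0.293636
R(2,0) (trapezoid, 4 panels, h=0.3500): 0.269351
R(1,1) = 0.293636 + (0.293636 − 0.402480)/3 = 0.257355
R(2,1) = 0.269351 + (0.269351 − 0.293636)/3 = 0.261256
R(2,2) = 0.261256 + (0.261256 − 0.257355)/15 = 0.261516

0.2615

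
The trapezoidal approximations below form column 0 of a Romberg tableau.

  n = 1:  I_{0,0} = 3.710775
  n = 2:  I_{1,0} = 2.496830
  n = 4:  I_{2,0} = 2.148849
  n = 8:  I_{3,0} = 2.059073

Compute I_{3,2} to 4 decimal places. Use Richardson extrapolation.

Richardson extrapolation on the trapezoidal column (denominator 4−1=3):
I_{2,1} = (4·2.148849 − 2.496830) / 3 = 2.032855
I_{3,1} = (4·2.059073 − 2.148849) / 3 = 2.029148
I_{3,2} = (16·2.029148 − 2.032855) / 15 = 2.028901

2.0289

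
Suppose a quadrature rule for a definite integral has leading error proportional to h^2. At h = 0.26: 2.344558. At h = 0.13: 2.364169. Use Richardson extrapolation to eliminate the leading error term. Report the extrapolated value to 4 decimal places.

2.3707

Extrapolated value = (4·A(h/2) − A(h)) / (4 − 1)
= (4·2.364169 − 2.344558) / 3
= 7.112118 / 3 = 2.370706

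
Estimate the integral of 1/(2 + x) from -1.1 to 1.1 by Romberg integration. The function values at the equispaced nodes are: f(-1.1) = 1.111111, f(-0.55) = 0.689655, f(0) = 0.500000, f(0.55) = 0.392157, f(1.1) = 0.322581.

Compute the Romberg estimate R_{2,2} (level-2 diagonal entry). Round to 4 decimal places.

1.2382

R_{0,0} (trapezoid, 1 panel, h=2.2000): 1.577061
R_{1,0} (trapezoid, 2 panels, h=1.1000): 1.338531
R_{2,0} (trapezoid, 4 panels, h=0.5500): 1.264262
R_{1,1} = 1.338531 + (1.338531 − 1.577061)/3 = 1.259021
R_{2,1} = 1.264262 + (1.264262 − 1.338531)/3 = 1.239506
R_{2,2} = 1.239506 + (1.239506 − 1.259021)/15 = 1.238205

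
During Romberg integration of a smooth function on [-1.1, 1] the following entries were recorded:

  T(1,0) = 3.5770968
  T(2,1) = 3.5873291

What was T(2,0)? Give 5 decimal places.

From T(2,1) = (4·T(2,0) − T(1,0))/3, solve for T(2,0):
4·T(2,0) = 3·3.5873291 + 3.5770968 = 14.3390841
T(2,0) = 3.5847710

3.58477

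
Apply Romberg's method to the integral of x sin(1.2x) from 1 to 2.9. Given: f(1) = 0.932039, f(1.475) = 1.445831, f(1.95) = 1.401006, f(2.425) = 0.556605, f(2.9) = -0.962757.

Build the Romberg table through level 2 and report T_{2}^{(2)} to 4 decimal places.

1.7031

T_{0}^{(0)} (trapezoid, 1 panel, h=1.9000): -0.029182
T_{1}^{(0)} (trapezoid, 2 panels, h=0.9500): 1.316365
T_{2}^{(0)} (trapezoid, 4 panels, h=0.4750): 1.609339
T_{1}^{(1)} = 1.316365 + (1.316365 − (-0.029182))/3 = 1.764881
T_{2}^{(1)} = 1.609339 + (1.609339 − 1.316365)/3 = 1.706997
T_{2}^{(2)} = 1.706997 + (1.706997 − 1.764881)/15 = 1.703138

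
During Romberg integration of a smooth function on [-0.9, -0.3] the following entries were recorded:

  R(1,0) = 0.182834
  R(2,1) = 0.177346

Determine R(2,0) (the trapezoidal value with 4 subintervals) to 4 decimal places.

From R(2,1) = (4·R(2,0) − R(1,0))/3, solve for R(2,0):
4·R(2,0) = 3·0.177346 + 0.182834 = 0.714872
R(2,0) = 0.178718

0.1787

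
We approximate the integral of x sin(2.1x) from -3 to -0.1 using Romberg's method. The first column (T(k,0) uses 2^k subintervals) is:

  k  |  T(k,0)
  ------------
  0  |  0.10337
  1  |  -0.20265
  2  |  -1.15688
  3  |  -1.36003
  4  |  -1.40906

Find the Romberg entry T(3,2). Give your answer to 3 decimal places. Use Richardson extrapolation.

-1.425

Richardson extrapolation on the trapezoidal column (denominator 4−1=3):
T(2,1) = (4·(-1.15688) − (-0.20265)) / 3 = -1.47496
T(3,1) = (4·(-1.36003) − (-1.15688)) / 3 = -1.42775
T(3,2) = (16·(-1.42775) − (-1.47496)) / 15 = -1.42460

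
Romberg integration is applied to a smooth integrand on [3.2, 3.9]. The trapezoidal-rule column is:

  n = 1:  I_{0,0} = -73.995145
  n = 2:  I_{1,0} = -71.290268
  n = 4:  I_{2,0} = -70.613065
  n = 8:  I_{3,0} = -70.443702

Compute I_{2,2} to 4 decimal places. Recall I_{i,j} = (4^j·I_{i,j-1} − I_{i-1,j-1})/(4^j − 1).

-70.3872

I_{1,1} = -71.290268 + (-71.290268 − (-73.995145))/3 = -70.388642
I_{2,1} = -70.613065 + (-70.613065 − (-71.290268))/3 = -70.387331
I_{2,2} = (16·(-70.387331) − (-70.388642)) / 15 = -70.387244
(Column j=1 coincides with Simpson's rule on the same nodes.)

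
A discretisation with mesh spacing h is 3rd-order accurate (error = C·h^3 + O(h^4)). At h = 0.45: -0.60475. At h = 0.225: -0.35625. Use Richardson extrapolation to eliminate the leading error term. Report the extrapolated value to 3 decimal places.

Extrapolated value = (8·A(h/2) − A(h)) / (8 − 1)
= (8·(-0.35625) − (-0.60475)) / 7
= -2.24525 / 7 = -0.32075

-0.321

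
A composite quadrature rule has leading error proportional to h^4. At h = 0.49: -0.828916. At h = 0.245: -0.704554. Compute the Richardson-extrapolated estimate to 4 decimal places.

The leading error scales as h^4; refining by a factor of 2 reduces it by 2^4 = 16.
Extrapolated value = (16·A(h/2) − A(h)) / (16 − 1)
= (16·(-0.704554) − (-0.828916)) / 15
= -10.443948 / 15 = -0.696263

-0.6963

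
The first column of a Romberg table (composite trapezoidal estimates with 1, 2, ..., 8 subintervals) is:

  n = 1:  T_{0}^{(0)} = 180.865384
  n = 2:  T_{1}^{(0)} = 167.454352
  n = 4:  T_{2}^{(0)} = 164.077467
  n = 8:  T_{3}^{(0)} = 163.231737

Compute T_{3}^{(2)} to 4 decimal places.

Richardson extrapolation on the trapezoidal column (denominator 4−1=3):
T_{2}^{(1)} = 164.077467 + (164.077467 − 167.454352)/3 = 162.951839
T_{3}^{(1)} = (4·163.231737 − 164.077467) / 3 = 162.949827
T_{3}^{(2)} = (16·162.949827 − 162.951839) / 15 = 162.949693

162.9497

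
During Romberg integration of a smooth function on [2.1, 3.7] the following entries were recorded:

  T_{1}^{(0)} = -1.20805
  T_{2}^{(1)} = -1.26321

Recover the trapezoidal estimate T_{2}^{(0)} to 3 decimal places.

From T_{2}^{(1)} = (4·T_{2}^{(0)} − T_{1}^{(0)})/3, solve for T_{2}^{(0)}:
4·T_{2}^{(0)} = 3·(-1.26321) + (-1.20805) = -4.99768
T_{2}^{(0)} = -1.24942

-1.249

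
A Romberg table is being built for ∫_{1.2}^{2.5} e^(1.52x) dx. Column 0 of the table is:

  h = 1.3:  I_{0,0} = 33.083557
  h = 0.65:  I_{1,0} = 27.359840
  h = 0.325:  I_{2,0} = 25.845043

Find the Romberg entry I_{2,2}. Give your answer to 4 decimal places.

25.3327

Richardson extrapolation on the trapezoidal column (denominator 4−1=3):
I_{1,1} = 27.359840 + (27.359840 − 33.083557)/3 = 25.451934
I_{2,1} = (4·25.845043 − 27.359840) / 3 = 25.340111
I_{2,2} = 25.340111 + (25.340111 − 25.451934)/15 = 25.332656
(Column j=1 coincides with Simpson's rule on the same nodes.)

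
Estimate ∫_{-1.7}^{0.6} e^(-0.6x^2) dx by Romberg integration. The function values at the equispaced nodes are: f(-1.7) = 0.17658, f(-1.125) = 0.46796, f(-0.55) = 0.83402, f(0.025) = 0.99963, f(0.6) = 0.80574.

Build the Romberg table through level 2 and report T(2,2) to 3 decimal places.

1.632

T(0,0) (trapezoid, 1 panel, h=2.3000): 1.12967
T(1,0) (trapezoid, 2 panels, h=1.1500): 1.52396
T(2,0) (trapezoid, 4 panels, h=0.5750): 1.60584
T(1,1) = 1.52396 + (1.52396 − 1.12967)/3 = 1.65539
T(2,1) = 1.60584 + (1.60584 − 1.52396)/3 = 1.63313
T(2,2) = 1.63313 + (1.63313 − 1.65539)/15 = 1.63165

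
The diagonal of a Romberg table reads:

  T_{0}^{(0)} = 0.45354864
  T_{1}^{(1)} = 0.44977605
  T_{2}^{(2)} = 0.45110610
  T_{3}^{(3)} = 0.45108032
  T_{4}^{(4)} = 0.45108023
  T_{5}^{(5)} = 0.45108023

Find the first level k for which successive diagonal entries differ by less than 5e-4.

k = 3

|T_{1}^{(1)} − T_{0}^{(0)}| = 0.00377259 ≥ 5e-4
|T_{2}^{(2)} − T_{1}^{(1)}| = 0.00133005 ≥ 5e-4
|T_{3}^{(3)} − T_{2}^{(2)}| = 0.00002578 < 5e-4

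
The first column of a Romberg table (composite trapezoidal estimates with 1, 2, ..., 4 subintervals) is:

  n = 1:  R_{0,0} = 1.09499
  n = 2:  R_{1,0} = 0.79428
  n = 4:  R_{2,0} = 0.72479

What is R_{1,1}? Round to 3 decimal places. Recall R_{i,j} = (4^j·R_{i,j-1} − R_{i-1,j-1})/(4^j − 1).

R_{1,1} = (4·0.79428 − 1.09499) / 3 = 0.69404

0.694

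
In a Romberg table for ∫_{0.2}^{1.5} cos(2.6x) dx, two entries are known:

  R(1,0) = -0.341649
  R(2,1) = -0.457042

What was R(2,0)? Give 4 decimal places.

From R(2,1) = (4·R(2,0) − R(1,0))/3, solve for R(2,0):
4·R(2,0) = 3·(-0.457042) + (-0.341649) = -1.712775
R(2,0) = -0.428194

-0.4282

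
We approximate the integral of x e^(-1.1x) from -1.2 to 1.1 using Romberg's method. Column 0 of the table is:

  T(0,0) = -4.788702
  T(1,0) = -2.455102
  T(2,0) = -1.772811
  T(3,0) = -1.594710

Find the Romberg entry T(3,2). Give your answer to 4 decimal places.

T(2,1) = (4·(-1.772811) − (-2.455102)) / 3 = -1.545381
T(3,1) = (4·(-1.594710) − (-1.772811)) / 3 = -1.535343
T(3,2) = -1.535343 + (-1.535343 − (-1.545381))/15 = -1.534674
(Column j=1 coincides with Simpson's rule on the same nodes.)

-1.5347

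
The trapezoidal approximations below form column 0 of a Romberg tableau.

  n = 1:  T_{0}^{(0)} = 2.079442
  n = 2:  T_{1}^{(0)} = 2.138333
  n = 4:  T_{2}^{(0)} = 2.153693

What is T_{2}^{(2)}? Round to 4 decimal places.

T_{1}^{(1)} = (4·2.138333 − 2.079442) / 3 = 2.157963
T_{2}^{(1)} = 2.153693 + (2.153693 − 2.138333)/3 = 2.158813
T_{2}^{(2)} = 2.158813 + (2.158813 − 2.157963)/15 = 2.158870

2.1589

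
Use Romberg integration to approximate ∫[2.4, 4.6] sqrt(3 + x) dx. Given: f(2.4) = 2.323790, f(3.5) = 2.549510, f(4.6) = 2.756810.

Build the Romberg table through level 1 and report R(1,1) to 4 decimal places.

R(0,0) (trapezoid, 1 panel, h=2.2000): 5.588660
R(1,0) (trapezoid, 2 panels, h=1.1000): 5.598791
R(1,1) = 5.598791 + (5.598791 − 5.588660)/3 = 5.602168

5.6022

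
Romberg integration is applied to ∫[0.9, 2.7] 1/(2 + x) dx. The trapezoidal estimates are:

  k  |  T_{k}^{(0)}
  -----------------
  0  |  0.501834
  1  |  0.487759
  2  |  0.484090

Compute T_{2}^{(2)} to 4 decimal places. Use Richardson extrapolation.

0.4829

Richardson extrapolation on the trapezoidal column (denominator 4−1=3):
T_{1}^{(1)} = 0.487759 + (0.487759 − 0.501834)/3 = 0.483067
T_{2}^{(1)} = (4·0.484090 − 0.487759) / 3 = 0.482867
T_{2}^{(2)} = 0.482867 + (0.482867 − 0.483067)/15 = 0.482854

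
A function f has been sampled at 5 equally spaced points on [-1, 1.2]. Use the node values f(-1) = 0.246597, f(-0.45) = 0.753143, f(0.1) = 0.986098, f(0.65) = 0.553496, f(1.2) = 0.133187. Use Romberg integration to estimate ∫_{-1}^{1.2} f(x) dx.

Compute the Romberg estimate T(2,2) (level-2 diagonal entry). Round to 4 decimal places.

T(0,0) (trapezoid, 1 panel, h=2.2000): 0.417762
T(1,0) (trapezoid, 2 panels, h=1.1000): 1.293589
T(2,0) (trapezoid, 4 panels, h=0.5500): 1.365446
T(1,1) = 1.293589 + (1.293589 − 0.417762)/3 = 1.585531
T(2,1) = 1.365446 + (1.365446 − 1.293589)/3 = 1.389398
T(2,2) = 1.389398 + (1.389398 − 1.585531)/15 = 1.376322

1.3763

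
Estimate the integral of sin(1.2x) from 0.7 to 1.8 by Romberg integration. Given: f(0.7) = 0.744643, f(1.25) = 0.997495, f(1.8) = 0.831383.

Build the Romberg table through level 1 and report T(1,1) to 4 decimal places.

T(0,0) (trapezoid, 1 panel, h=1.1000): 0.866814
T(1,0) (trapezoid, 2 panels, h=0.5500): 0.982029
T(1,1) = 0.982029 + (0.982029 − 0.866814)/3 = 1.020434

1.0204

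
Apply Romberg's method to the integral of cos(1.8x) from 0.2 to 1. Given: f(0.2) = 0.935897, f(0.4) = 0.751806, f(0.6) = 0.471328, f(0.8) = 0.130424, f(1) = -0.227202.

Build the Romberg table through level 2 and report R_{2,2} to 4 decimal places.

0.3453

R_{0,0} (trapezoid, 1 panel, h=0.8000): 0.283478
R_{1,0} (trapezoid, 2 panels, h=0.4000): 0.330270
R_{2,0} (trapezoid, 4 panels, h=0.2000): 0.341581
R_{1,1} = 0.330270 + (0.330270 − 0.283478)/3 = 0.345867
R_{2,1} = 0.341581 + (0.341581 − 0.330270)/3 = 0.345351
R_{2,2} = 0.345351 + (0.345351 − 0.345867)/15 = 0.345317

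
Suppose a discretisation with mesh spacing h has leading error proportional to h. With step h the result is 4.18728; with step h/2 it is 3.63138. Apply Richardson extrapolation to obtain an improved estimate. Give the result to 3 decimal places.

3.075

The leading error scales as h; refining by a factor of 2 reduces it by 2^1 = 2.
Extrapolated value = (2·A(h/2) − A(h)) / (2 − 1)
= (2·3.63138 − 4.18728) / 1
= 3.07548 / 1 = 3.07548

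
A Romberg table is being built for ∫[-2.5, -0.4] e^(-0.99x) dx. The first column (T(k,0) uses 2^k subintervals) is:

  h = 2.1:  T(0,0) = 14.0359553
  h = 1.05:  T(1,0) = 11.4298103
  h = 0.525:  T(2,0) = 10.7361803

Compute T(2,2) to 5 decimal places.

Richardson extrapolation on the trapezoidal column (denominator 4−1=3):
T(1,1) = (4·11.4298103 − 14.0359553) / 3 = 10.5610953
T(2,1) = (4·10.7361803 − 11.4298103) / 3 = 10.5049703
T(2,2) = (16·10.5049703 − 10.5610953) / 15 = 10.5012286

10.50123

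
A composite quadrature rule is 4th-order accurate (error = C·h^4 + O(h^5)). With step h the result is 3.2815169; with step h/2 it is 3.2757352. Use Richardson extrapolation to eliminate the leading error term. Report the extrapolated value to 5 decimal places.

Extrapolated value = (16·A(h/2) − A(h)) / (16 − 1)
= (16·3.2757352 − 3.2815169) / 15
= 49.1302463 / 15 = 3.2753498

3.27535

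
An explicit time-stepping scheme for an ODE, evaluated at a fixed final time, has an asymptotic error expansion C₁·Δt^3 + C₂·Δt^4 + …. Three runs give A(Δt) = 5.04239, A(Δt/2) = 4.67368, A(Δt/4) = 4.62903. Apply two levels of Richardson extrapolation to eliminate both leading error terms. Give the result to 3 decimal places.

First eliminate the Δt^3 term (factor 2^3 = 8):
  B₁ = (8·4.67368 − 5.04239)/7 = 4.62101
  B₂ = (8·4.62903 − 4.67368)/7 = 4.62265
Then eliminate the Δt^4 term (factor 2^4 = 16):
  (16·4.62265 − 4.62101)/15 = 4.62276

4.623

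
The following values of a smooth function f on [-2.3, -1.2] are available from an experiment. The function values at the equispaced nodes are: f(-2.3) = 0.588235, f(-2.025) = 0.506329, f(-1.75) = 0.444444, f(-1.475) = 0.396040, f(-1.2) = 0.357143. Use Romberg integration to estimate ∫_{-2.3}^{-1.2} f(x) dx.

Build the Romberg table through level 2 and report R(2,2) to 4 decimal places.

R(0,0) (trapezoid, 1 panel, h=1.1000): 0.519958
R(1,0) (trapezoid, 2 panels, h=0.5500): 0.504423
R(2,0) (trapezoid, 4 panels, h=0.2750): 0.500363
R(1,1) = 0.504423 + (0.504423 − 0.519958)/3 = 0.499245
R(2,1) = 0.500363 + (0.500363 − 0.504423)/3 = 0.499010
R(2,2) = 0.499010 + (0.499010 − 0.499245)/15 = 0.498994

0.4990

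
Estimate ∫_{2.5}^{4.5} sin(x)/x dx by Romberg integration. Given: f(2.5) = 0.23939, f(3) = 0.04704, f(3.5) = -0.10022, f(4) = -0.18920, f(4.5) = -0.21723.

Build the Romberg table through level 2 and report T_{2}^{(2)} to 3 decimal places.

-0.124

T_{0}^{(0)} (trapezoid, 1 panel, h=2.0000): 0.02216
T_{1}^{(0)} (trapezoid, 2 panels, h=1.0000): -0.08914
T_{2}^{(0)} (trapezoid, 4 panels, h=0.5000): -0.11565
T_{1}^{(1)} = -0.08914 + (-0.08914 − 0.02216)/3 = -0.12624
T_{2}^{(1)} = -0.11565 + (-0.11565 − (-0.08914))/3 = -0.12449
T_{2}^{(2)} = -0.12449 + (-0.12449 − (-0.12624))/15 = -0.12437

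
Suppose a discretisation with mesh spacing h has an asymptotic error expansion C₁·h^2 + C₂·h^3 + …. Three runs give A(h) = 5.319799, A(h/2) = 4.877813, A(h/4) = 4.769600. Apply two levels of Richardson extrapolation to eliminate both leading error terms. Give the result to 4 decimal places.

4.7340

First eliminate the h^2 term (factor 2^2 = 4):
  B₁ = (4·4.877813 − 5.319799)/3 = 4.730484
  B₂ = (4·4.769600 − 4.877813)/3 = 4.733529
Then eliminate the h^3 term (factor 2^3 = 8):
  (8·4.733529 − 4.730484)/7 = 4.733964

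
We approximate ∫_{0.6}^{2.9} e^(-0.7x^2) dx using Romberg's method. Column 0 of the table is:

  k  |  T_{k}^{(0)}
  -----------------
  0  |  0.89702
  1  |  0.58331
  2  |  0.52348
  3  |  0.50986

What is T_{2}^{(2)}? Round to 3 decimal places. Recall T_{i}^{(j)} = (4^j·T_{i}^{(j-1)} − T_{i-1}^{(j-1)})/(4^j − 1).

0.505

Richardson extrapolation on the trapezoidal column (denominator 4−1=3):
T_{1}^{(1)} = 0.58331 + (0.58331 − 0.89702)/3 = 0.47874
T_{2}^{(1)} = 0.52348 + (0.52348 − 0.58331)/3 = 0.50354
T_{2}^{(2)} = 0.50354 + (0.50354 − 0.47874)/15 = 0.50519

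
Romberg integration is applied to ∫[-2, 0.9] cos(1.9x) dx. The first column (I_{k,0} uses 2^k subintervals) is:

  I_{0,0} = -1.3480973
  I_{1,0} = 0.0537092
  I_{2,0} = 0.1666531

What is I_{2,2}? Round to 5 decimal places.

0.18319

I_{1,1} = (4·0.0537092 − (-1.3480973)) / 3 = 0.5209780
I_{2,1} = 0.1666531 + (0.1666531 − 0.0537092)/3 = 0.2043011
I_{2,2} = (16·0.2043011 − 0.5209780) / 15 = 0.1831893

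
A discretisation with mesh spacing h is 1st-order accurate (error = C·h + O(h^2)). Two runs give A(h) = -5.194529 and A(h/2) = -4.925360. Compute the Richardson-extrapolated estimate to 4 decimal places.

-4.6562

The leading error scales as h; refining by a factor of 2 reduces it by 2^1 = 2.
Extrapolated value = (2·A(h/2) − A(h)) / (2 − 1)
= (2·(-4.925360) − (-5.194529)) / 1
= -4.656191 / 1 = -4.656191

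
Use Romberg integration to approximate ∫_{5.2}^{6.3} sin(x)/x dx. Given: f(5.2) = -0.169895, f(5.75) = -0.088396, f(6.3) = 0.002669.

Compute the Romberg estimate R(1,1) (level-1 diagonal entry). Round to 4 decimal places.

-0.0955

R(0,0) (trapezoid, 1 panel, h=1.1000): -0.091974
R(1,0) (trapezoid, 2 panels, h=0.5500): -0.094605
R(1,1) = -0.094605 + (-0.094605 − (-0.091974))/3 = -0.095482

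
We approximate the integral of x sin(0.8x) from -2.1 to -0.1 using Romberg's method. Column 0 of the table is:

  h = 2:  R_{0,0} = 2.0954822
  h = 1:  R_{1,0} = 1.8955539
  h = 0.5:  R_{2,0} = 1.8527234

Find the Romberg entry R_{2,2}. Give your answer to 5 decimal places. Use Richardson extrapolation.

R_{1,1} = (4·1.8955539 − 2.0954822) / 3 = 1.8289111
R_{2,1} = (4·1.8527234 − 1.8955539) / 3 = 1.8384466
R_{2,2} = (16·1.8384466 − 1.8289111) / 15 = 1.8390823

1.83908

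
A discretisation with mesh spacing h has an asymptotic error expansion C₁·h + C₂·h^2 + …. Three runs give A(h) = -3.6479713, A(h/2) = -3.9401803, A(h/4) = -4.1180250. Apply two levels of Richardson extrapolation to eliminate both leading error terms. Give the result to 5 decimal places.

-4.31703

First eliminate the h term (factor 2^1 = 2):
  B₁ = (2·(-3.9401803) − (-3.6479713))/1 = -4.2323893
  B₂ = (2·(-4.1180250) − (-3.9401803))/1 = -4.2958697
Then eliminate the h^2 term (factor 2^2 = 4):
  (4·(-4.2958697) − (-4.2323893))/3 = -4.3170298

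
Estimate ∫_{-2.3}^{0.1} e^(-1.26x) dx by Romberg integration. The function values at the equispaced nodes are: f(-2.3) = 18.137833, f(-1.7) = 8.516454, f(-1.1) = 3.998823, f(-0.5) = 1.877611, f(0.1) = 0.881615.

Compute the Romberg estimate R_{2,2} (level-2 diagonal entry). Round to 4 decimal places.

R_{0,0} (trapezoid, 1 panel, h=2.4000): 22.823338
R_{1,0} (trapezoid, 2 panels, h=1.2000): 16.210256
R_{2,0} (trapezoid, 4 panels, h=0.6000): 14.341567
R_{1,1} = 16.210256 + (16.210256 − 22.823338)/3 = 14.005895
R_{2,1} = 14.341567 + (14.341567 − 16.210256)/3 = 13.718671
R_{2,2} = 13.718671 + (13.718671 − 14.005895)/15 = 13.699523

13.6995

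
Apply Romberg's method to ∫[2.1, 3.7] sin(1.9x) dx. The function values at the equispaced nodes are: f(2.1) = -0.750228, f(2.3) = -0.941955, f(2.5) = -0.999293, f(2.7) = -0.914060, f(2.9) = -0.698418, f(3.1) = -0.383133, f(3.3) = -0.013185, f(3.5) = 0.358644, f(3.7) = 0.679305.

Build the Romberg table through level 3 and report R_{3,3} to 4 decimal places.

-0.7342

R_{0,0} (trapezoid, 1 panel, h=1.6000): -0.056738
R_{1,0} (trapezoid, 2 panels, h=0.8000): -0.587104
R_{2,0} (trapezoid, 4 panels, h=0.4000): -0.698543
R_{3,0} (trapezoid, 8 panels, h=0.2000): -0.725372
R_{1,1} = -0.587104 + (-0.587104 − (-0.056738))/3 = -0.763893
R_{2,1} = -0.698543 + (-0.698543 − (-0.587104))/3 = -0.735689
R_{3,1} = -0.725372 + (-0.725372 − (-0.698543))/3 = -0.734315
R_{2,2} = -0.735689 + (-0.735689 − (-0.763893))/15 = -0.733809
R_{3,2} = -0.734315 + (-0.734315 − (-0.735689))/15 = -0.734223
R_{3,3} = -0.734223 + (-0.734223 − (-0.733809))/63 = -0.734230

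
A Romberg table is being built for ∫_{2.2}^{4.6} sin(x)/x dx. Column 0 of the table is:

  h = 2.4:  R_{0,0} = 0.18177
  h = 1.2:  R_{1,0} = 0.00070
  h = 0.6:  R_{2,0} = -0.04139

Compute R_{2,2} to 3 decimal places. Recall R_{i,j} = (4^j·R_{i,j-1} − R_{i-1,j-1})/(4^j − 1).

R_{1,1} = 0.00070 + (0.00070 − 0.18177)/3 = -0.05966
R_{2,1} = -0.04139 + (-0.04139 − 0.00070)/3 = -0.05542
R_{2,2} = (16·(-0.05542) − (-0.05966)) / 15 = -0.05514
(Column j=1 coincides with Simpson's rule on the same nodes.)

-0.055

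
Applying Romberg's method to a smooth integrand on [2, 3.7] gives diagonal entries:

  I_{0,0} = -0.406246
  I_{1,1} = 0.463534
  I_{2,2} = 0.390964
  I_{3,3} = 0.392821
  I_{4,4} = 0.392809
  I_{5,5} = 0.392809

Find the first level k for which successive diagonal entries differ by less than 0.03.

k = 3

|I_{1,1} − I_{0,0}| = 0.869780 ≥ 0.03
|I_{2,2} − I_{1,1}| = 0.072570 ≥ 0.03
|I_{3,3} − I_{2,2}| = 0.001857 < 0.03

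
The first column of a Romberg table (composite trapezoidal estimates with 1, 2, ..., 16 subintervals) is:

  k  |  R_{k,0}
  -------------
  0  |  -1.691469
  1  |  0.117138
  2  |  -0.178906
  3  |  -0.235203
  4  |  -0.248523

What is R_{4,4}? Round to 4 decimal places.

-0.2529

Richardson extrapolation on the trapezoidal column (denominator 4−1=3):
R_{1,1} = 0.117138 + (0.117138 − (-1.691469))/3 = 0.720007
R_{2,1} = -0.178906 + (-0.178906 − 0.117138)/3 = -0.277587
R_{3,1} = (4·(-0.235203) − (-0.178906)) / 3 = -0.253969
R_{4,1} = -0.248523 + (-0.248523 − (-0.235203))/3 = -0.252963
R_{2,2} = -0.277587 + (-0.277587 − 0.720007)/15 = -0.344093
R_{3,2} = -0.253969 + (-0.253969 − (-0.277587))/15 = -0.252394
R_{4,2} = -0.252963 + (-0.252963 − (-0.253969))/15 = -0.252896
R_{3,3} = -0.252394 + (-0.252394 − (-0.344093))/63 = -0.250938
R_{4,3} = (64·(-0.252896) − (-0.252394)) / 63 = -0.252904
R_{4,4} = -0.252904 + (-0.252904 − (-0.250938))/255 = -0.252912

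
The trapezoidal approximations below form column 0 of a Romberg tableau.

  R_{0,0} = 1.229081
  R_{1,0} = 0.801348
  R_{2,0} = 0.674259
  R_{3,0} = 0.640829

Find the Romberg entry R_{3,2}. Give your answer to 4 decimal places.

0.6295

Richardson extrapolation on the trapezoidal column (denominator 4−1=3):
R_{2,1} = (4·0.674259 − 0.801348) / 3 = 0.631896
R_{3,1} = 0.640829 + (0.640829 − 0.674259)/3 = 0.629686
R_{3,2} = 0.629686 + (0.629686 − 0.631896)/15 = 0.629539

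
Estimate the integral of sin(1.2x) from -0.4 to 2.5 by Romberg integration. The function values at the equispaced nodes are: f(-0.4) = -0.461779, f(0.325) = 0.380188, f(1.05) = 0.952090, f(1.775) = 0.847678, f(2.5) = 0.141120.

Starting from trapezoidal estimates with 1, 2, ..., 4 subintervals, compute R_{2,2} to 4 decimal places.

R_{0,0} (trapezoid, 1 panel, h=2.9000): -0.464956
R_{1,0} (trapezoid, 2 panels, h=1.4500): 1.148053
R_{2,0} (trapezoid, 4 panels, h=0.7250): 1.464229
R_{1,1} = 1.148053 + (1.148053 − (-0.464956))/3 = 1.685723
R_{2,1} = 1.464229 + (1.464229 − 1.148053)/3 = 1.569621
R_{2,2} = 1.569621 + (1.569621 − 1.685723)/15 = 1.561881

1.5619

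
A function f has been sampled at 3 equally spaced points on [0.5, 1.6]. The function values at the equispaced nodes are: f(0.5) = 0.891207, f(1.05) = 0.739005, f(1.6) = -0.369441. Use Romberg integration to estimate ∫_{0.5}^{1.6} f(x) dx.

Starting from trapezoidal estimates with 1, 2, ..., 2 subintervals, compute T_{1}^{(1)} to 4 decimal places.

T_{0}^{(0)} (trapezoid, 1 panel, h=1.1000): 0.286971
T_{1}^{(0)} (trapezoid, 2 panels, h=0.5500): 0.549938
T_{1}^{(1)} = 0.549938 + (0.549938 − 0.286971)/3 = 0.637594

0.6376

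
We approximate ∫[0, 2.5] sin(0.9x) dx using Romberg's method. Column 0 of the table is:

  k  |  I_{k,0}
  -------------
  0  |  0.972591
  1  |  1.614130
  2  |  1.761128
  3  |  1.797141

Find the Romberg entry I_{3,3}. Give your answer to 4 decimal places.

1.8091

I_{1,1} = (4·1.614130 − 0.972591) / 3 = 1.827976
I_{2,1} = (4·1.761128 − 1.614130) / 3 = 1.810127
I_{3,1} = (4·1.797141 − 1.761128) / 3 = 1.809145
I_{2,2} = (16·1.810127 − 1.827976) / 15 = 1.808937
I_{3,2} = 1.809145 + (1.809145 − 1.810127)/15 = 1.809080
I_{3,3} = 1.809080 + (1.809080 − 1.808937)/63 = 1.809082
(Column j=1 coincides with Simpson's rule on the same nodes.)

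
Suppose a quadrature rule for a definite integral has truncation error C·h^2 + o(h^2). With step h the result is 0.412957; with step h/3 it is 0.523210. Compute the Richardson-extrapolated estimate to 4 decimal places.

The leading error scales as h^2; refining by a factor of 3 reduces it by 3^2 = 9.
Extrapolated value = (9·A(h/3) − A(h)) / (9 − 1)
= (9·0.523210 − 0.412957) / 8
= 4.295933 / 8 = 0.536992

0.5370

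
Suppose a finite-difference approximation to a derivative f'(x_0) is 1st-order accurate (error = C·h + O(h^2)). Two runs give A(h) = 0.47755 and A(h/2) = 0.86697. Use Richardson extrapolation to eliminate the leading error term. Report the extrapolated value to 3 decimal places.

1.256

Extrapolated value = (2·A(h/2) − A(h)) / (2 − 1)
= (2·0.86697 − 0.47755) / 1
= 1.25639 / 1 = 1.25639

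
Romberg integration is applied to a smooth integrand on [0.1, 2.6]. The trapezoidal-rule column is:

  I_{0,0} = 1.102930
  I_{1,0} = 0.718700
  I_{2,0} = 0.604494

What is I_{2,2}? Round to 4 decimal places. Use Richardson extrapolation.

I_{1,1} = 0.718700 + (0.718700 − 1.102930)/3 = 0.590623
I_{2,1} = 0.604494 + (0.604494 − 0.718700)/3 = 0.566425
I_{2,2} = (16·0.566425 − 0.590623) / 15 = 0.564812

0.5648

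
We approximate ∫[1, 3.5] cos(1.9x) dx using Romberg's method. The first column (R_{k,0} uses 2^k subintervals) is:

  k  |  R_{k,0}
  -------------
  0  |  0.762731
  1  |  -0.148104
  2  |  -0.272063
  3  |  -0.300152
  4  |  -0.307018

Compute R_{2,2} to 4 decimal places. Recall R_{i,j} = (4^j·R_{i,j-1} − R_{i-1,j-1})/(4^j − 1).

R_{1,1} = -0.148104 + (-0.148104 − 0.762731)/3 = -0.451716
R_{2,1} = -0.272063 + (-0.272063 − (-0.148104))/3 = -0.313383
R_{2,2} = (16·(-0.313383) − (-0.451716)) / 15 = -0.304161
(Column j=1 coincides with Simpson's rule on the same nodes.)

-0.3042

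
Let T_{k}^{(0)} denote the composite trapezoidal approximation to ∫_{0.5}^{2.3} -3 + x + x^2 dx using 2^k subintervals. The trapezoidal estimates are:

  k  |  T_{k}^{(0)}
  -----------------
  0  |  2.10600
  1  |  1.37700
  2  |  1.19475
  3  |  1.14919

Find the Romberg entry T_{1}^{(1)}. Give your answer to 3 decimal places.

T_{1}^{(1)} = 1.37700 + (1.37700 − 2.10600)/3 = 1.13400
(Column j=1 coincides with Simpson's rule on the same nodes.)

1.134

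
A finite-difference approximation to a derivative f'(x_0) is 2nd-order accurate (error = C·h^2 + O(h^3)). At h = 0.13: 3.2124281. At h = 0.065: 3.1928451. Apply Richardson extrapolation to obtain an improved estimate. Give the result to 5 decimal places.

3.18632

Extrapolated value = (4·A(h/2) − A(h)) / (4 − 1)
= (4·3.1928451 − 3.2124281) / 3
= 9.5589523 / 3 = 3.1863174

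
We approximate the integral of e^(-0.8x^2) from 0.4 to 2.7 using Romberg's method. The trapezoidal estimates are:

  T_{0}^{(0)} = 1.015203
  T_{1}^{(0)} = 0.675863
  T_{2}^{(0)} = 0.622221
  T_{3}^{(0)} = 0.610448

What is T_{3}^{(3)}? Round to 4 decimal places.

0.6067

Richardson extrapolation on the trapezoidal column (denominator 4−1=3):
T_{1}^{(1)} = (4·0.675863 − 1.015203) / 3 = 0.562750
T_{2}^{(1)} = (4·0.622221 − 0.675863) / 3 = 0.604340
T_{3}^{(1)} = 0.610448 + (0.610448 − 0.622221)/3 = 0.606524
T_{2}^{(2)} = (16·0.604340 − 0.562750) / 15 = 0.607113
T_{3}^{(2)} = (16·0.606524 − 0.604340) / 15 = 0.606670
T_{3}^{(3)} = 0.606670 + (0.606670 − 0.607113)/63 = 0.606663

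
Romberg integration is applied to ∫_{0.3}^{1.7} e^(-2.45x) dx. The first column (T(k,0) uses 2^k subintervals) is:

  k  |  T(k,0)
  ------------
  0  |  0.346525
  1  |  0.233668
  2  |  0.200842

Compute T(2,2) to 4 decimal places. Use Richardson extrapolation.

T(1,1) = (4·0.233668 − 0.346525) / 3 = 0.196049
T(2,1) = (4·0.200842 − 0.233668) / 3 = 0.189900
T(2,2) = 0.189900 + (0.189900 − 0.196049)/15 = 0.189490

0.1895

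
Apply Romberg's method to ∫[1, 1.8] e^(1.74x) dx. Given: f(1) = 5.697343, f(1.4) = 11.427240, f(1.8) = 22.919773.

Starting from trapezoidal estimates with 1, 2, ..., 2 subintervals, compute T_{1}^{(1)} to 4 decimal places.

T_{0}^{(0)} (trapezoid, 1 panel, h=0.8000): 11.446846
T_{1}^{(0)} (trapezoid, 2 panels, h=0.4000): 10.294319
T_{1}^{(1)} = 10.294319 + (10.294319 − 11.446846)/3 = 9.910143

9.9101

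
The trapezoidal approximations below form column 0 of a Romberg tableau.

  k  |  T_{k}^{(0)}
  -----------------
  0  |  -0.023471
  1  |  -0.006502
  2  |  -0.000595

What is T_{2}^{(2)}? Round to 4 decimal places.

0.0015

T_{1}^{(1)} = (4·(-0.006502) − (-0.023471)) / 3 = -0.000846
T_{2}^{(1)} = -0.000595 + (-0.000595 − (-0.006502))/3 = 0.001374
T_{2}^{(2)} = 0.001374 + (0.001374 − (-0.000846))/15 = 0.001522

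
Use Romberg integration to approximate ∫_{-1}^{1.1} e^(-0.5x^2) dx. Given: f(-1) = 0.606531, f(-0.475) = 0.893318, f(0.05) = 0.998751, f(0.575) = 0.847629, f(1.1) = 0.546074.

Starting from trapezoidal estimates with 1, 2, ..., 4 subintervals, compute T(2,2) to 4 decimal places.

1.7678

T(0,0) (trapezoid, 1 panel, h=2.1000): 1.210235
T(1,0) (trapezoid, 2 panels, h=1.0500): 1.653806
T(2,0) (trapezoid, 4 panels, h=0.5250): 1.740900
T(1,1) = 1.653806 + (1.653806 − 1.210235)/3 = 1.801663
T(2,1) = 1.740900 + (1.740900 − 1.653806)/3 = 1.769931
T(2,2) = 1.769931 + (1.769931 − 1.801663)/15 = 1.767816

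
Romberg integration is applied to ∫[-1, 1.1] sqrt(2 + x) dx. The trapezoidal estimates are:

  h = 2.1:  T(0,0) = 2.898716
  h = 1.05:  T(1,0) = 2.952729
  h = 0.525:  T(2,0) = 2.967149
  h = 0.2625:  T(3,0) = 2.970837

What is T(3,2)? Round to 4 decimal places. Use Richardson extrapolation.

Richardson extrapolation on the trapezoidal column (denominator 4−1=3):
T(2,1) = 2.967149 + (2.967149 − 2.952729)/3 = 2.971956
T(3,1) = 2.970837 + (2.970837 − 2.967149)/3 = 2.972066
T(3,2) = (16·2.972066 − 2.971956) / 15 = 2.972073
(Column j=1 coincides with Simpson's rule on the same nodes.)

2.9721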